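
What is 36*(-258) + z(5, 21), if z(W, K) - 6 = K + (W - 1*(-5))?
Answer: -9251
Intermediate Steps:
z(W, K) = 11 + K + W (z(W, K) = 6 + (K + (W - 1*(-5))) = 6 + (K + (W + 5)) = 6 + (K + (5 + W)) = 6 + (5 + K + W) = 11 + K + W)
36*(-258) + z(5, 21) = 36*(-258) + (11 + 21 + 5) = -9288 + 37 = -9251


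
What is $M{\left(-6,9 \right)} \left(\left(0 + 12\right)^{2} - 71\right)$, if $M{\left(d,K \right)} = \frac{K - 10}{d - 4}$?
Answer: $\frac{73}{10} \approx 7.3$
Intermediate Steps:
$M{\left(d,K \right)} = \frac{-10 + K}{-4 + d}$
$M{\left(-6,9 \right)} \left(\left(0 + 12\right)^{2} - 71\right) = \frac{-10 + 9}{-4 - 6} \left(\left(0 + 12\right)^{2} - 71\right) = \frac{1}{-10} \left(-1\right) \left(12^{2} - 71\right) = \left(- \frac{1}{10}\right) \left(-1\right) \left(144 - 71\right) = \frac{1}{10} \cdot 73 = \frac{73}{10}$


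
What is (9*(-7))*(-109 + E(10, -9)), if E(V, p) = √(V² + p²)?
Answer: 6867 - 63*√181 ≈ 6019.4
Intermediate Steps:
(9*(-7))*(-109 + E(10, -9)) = (9*(-7))*(-109 + √(10² + (-9)²)) = -63*(-109 + √(100 + 81)) = -63*(-109 + √181) = 6867 - 63*√181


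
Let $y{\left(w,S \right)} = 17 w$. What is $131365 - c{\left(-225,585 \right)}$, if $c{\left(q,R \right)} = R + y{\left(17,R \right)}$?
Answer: $130491$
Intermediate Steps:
$c{\left(q,R \right)} = 289 + R$ ($c{\left(q,R \right)} = R + 17 \cdot 17 = R + 289 = 289 + R$)
$131365 - c{\left(-225,585 \right)} = 131365 - \left(289 + 585\right) = 131365 - 874 = 130491$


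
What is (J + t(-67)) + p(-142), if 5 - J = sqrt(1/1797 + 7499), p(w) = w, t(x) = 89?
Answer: -48 - 2*sqrt(6053960022)/1797 ≈ -134.60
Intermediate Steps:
J = 5 - 2*sqrt(6053960022)/1797 (J = 5 - sqrt(1/1797 + 7499) = 5 - sqrt(13475704/1797) = 5 - 2*sqrt(6053960022)/1797 ≈ -81.597)
(J + t(-67)) + p(-142) = ((5 - 2*sqrt(6053960022)/1797) + 89) - 142 = (94 - 2*sqrt(6053960022)/1797) - 142 = -48 - 2*sqrt(6053960022)/1797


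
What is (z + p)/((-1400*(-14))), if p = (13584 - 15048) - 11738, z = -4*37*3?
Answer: -6823/9800 ≈ -0.69622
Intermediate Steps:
z = -444 (z = -148*3 = -444)
p = -13202 (p = -1464 - 11738 = -13202)
(z + p)/((-1400*(-14))) = (-444 - 13202)/((-1400*(-14))) = -13646/19600 = -13646*1/19600 = -6823/9800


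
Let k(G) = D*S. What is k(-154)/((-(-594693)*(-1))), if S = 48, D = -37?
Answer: 592/198231 ≈ 0.0029864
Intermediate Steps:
k(G) = -1776 (k(G) = -37*48 = -1776)
k(-154)/((-(-594693)*(-1))) = -1776/((-(-594693)*(-1))) = -1776/((-54063*11)) = -1776/(-594693) = -1776*(-1/594693) = 592/198231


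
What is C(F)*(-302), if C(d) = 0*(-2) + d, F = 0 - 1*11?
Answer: 3322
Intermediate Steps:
F = -11 (F = 0 - 11 = -11)
C(d) = d (C(d) = 0 + d = d)
C(F)*(-302) = -11*(-302) = 3322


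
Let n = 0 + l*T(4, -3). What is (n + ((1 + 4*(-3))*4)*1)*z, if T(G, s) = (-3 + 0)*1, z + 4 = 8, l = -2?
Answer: -152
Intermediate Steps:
z = 4 (z = -4 + 8 = 4)
T(G, s) = -3 (T(G, s) = -3*1 = -3)
n = 6 (n = 0 - 2*(-3) = 0 + 6 = 6)
(n + ((1 + 4*(-3))*4)*1)*z = (6 + ((1 + 4*(-3))*4)*1)*4 = (6 + ((1 - 12)*4)*1)*4 = (6 - 11*4*1)*4 = (6 - 44*1)*4 = (6 - 44)*4 = -38*4 = -152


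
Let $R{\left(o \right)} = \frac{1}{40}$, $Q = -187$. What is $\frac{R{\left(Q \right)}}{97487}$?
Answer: $\frac{1}{3899480} \approx 2.5644 \cdot 10^{-7}$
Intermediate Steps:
$R{\left(o \right)} = \frac{1}{40}$
$\frac{R{\left(Q \right)}}{97487} = \frac{1}{40 \cdot 97487} = \frac{1}{40} \cdot \frac{1}{97487} = \frac{1}{3899480}$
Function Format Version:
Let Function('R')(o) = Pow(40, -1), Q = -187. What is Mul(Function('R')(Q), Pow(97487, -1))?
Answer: Rational(1, 3899480) ≈ 2.5644e-7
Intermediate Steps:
Function('R')(o) = Rational(1, 40)
Mul(Function('R')(Q), Pow(97487, -1)) = Mul(Rational(1, 40), Pow(97487, -1)) = Mul(Rational(1, 40), Rational(1, 97487)) = Rational(1, 3899480)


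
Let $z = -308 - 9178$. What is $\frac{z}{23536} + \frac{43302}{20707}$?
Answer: $\frac{411364635}{243679976} \approx 1.6881$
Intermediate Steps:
$z = -9486$ ($z = -308 - 9178 = -9486$)
$\frac{z}{23536} + \frac{43302}{20707} = - \frac{9486}{23536} + \frac{43302}{20707} = \left(-9486\right) \frac{1}{23536} + 43302 \cdot \frac{1}{20707} = - \frac{4743}{11768} + \frac{43302}{20707} = \frac{411364635}{243679976}$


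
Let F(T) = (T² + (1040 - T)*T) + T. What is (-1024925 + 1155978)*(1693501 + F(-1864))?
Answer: -32359999919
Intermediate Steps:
F(T) = T + T² + T*(1040 - T) (F(T) = (T² + T*(1040 - T)) + T = T + T² + T*(1040 - T))
(-1024925 + 1155978)*(1693501 + F(-1864)) = (-1024925 + 1155978)*(1693501 + 1041*(-1864)) = 131053*(1693501 - 1940424) = 131053*(-246923) = -32359999919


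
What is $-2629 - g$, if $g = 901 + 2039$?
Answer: $-5569$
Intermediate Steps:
$g = 2940$
$-2629 - g = -2629 - 2940 = -5569$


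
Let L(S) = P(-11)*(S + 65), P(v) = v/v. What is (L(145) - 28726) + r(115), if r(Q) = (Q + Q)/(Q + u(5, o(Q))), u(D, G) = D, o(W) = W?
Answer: -342169/12 ≈ -28514.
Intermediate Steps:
P(v) = 1
L(S) = 65 + S (L(S) = 1*(S + 65) = 1*(65 + S) = 65 + S)
r(Q) = 2*Q/(5 + Q) (r(Q) = (Q + Q)/(Q + 5) = (2*Q)/(5 + Q) = 2*Q/(5 + Q))
(L(145) - 28726) + r(115) = ((65 + 145) - 28726) + 2*115/(5 + 115) = (210 - 28726) + 2*115/120 = -28516 + 2*115*(1/120) = -28516 + 23/12 = -342169/12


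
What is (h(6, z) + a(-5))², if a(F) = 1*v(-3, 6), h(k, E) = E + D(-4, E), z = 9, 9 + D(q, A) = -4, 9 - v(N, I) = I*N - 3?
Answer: 676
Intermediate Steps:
v(N, I) = 12 - I*N (v(N, I) = 9 - (I*N - 3) = 9 - (-3 + I*N) = 9 + (3 - I*N) = 12 - I*N)
D(q, A) = -13 (D(q, A) = -9 - 4 = -13)
h(k, E) = -13 + E (h(k, E) = E - 13 = -13 + E)
a(F) = 30 (a(F) = 1*(12 - 1*6*(-3)) = 1*(12 + 18) = 1*30 = 30)
(h(6, z) + a(-5))² = ((-13 + 9) + 30)² = (-4 + 30)² = 26² = 676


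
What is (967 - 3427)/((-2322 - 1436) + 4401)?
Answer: -2460/643 ≈ -3.8258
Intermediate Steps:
(967 - 3427)/((-2322 - 1436) + 4401) = -2460/(-3758 + 4401) = -2460/643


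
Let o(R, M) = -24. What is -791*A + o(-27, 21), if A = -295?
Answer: 233321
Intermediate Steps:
-791*A + o(-27, 21) = -791*(-295) - 24 = 233345 - 24 = 233321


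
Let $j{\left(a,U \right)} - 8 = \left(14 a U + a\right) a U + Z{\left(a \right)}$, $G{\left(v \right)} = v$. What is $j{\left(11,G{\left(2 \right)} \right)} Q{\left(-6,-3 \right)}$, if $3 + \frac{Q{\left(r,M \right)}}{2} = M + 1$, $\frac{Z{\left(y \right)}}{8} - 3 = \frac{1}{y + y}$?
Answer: $- \frac{775540}{11} \approx -70504.0$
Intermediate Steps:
$Z{\left(y \right)} = 24 + \frac{4}{y}$ ($Z{\left(y \right)} = 24 + \frac{8}{y + y} = 24 + \frac{8}{2 y} = 24 + 8 \frac{1}{2 y} = 24 + \frac{4}{y}$)
$Q{\left(r,M \right)} = -4 + 2 M$ ($Q{\left(r,M \right)} = -6 + 2 \left(M + 1\right) = -6 + 2 \left(1 + M\right) = -6 + \left(2 + 2 M\right) = -4 + 2 M$)
$j{\left(a,U \right)} = 32 + \frac{4}{a} + U a \left(a + 14 U a\right)$ ($j{\left(a,U \right)} = 8 + \left(\left(14 a U + a\right) a U + \left(24 + \frac{4}{a}\right)\right) = 8 + \left(\left(14 U a + a\right) a U + \left(24 + \frac{4}{a}\right)\right) = 8 + \left(\left(a + 14 U a\right) a U + \left(24 + \frac{4}{a}\right)\right) = 8 + \left(a \left(a + 14 U a\right) U + \left(24 + \frac{4}{a}\right)\right) = 8 + \left(U a \left(a + 14 U a\right) + \left(24 + \frac{4}{a}\right)\right) = 8 + \left(24 + \frac{4}{a} + U a \left(a + 14 U a\right)\right) = 32 + \frac{4}{a} + U a \left(a + 14 U a\right)$)
$j{\left(11,G{\left(2 \right)} \right)} Q{\left(-6,-3 \right)} = \left(32 + \frac{4}{11} + 2 \cdot 11^{2} + 14 \cdot 2^{2} \cdot 11^{2}\right) \left(-4 + 2 \left(-3\right)\right) = \left(32 + 4 \cdot \frac{1}{11} + 2 \cdot 121 + 14 \cdot 4 \cdot 121\right) \left(-4 - 6\right) = \left(32 + \frac{4}{11} + 242 + 6776\right) \left(-10\right) = \frac{77554}{11} \left(-10\right) = - \frac{775540}{11}$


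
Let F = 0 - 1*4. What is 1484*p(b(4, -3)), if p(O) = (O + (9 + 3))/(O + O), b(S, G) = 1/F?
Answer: -34874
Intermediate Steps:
F = -4 (F = 0 - 4 = -4)
b(S, G) = -¼ (b(S, G) = 1/(-4) = -¼)
p(O) = (12 + O)/(2*O) (p(O) = (O + 12)/((2*O)) = (12 + O)*(1/(2*O)) = (12 + O)/(2*O))
1484*p(b(4, -3)) = 1484*((12 - ¼)/(2*(-¼))) = 1484*((½)*(-4)*(47/4)) = 1484*(-47/2) = -34874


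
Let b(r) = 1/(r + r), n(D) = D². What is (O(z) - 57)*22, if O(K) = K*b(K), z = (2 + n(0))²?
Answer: -1243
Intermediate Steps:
b(r) = 1/(2*r)
z = 4 (z = (2 + 0²)² = (2 + 0)² = 2² = 4)
O(K) = ½ (O(K) = K*(1/(2*K)) = ½)
(O(z) - 57)*22 = (½ - 57)*22 = -113/2*22 = -1243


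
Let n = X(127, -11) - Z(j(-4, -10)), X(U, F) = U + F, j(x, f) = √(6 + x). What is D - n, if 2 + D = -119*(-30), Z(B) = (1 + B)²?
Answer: 3455 + 2*√2 ≈ 3457.8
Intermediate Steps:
D = 3568 (D = -2 - 119*(-30) = -2 + 3570 = 3568)
X(U, F) = F + U
n = 116 - (1 + √2)² (n = (-11 + 127) - (1 + √(6 - 4))² = 116 - (1 + √2)² ≈ 110.17)
D - n = 3568 - (113 - 2*√2) = 3568 + (-113 + 2*√2) = 3455 + 2*√2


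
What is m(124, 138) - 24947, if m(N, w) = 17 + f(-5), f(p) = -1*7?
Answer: -24937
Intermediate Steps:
f(p) = -7
m(N, w) = 10 (m(N, w) = 17 - 7 = 10)
m(124, 138) - 24947 = 10 - 24947 = -24937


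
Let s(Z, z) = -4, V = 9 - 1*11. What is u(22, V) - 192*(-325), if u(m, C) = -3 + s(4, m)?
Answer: 62393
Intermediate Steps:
V = -2 (V = 9 - 11 = -2)
u(m, C) = -7 (u(m, C) = -3 - 4 = -7)
u(22, V) - 192*(-325) = -7 - 192*(-325) = -7 + 62400 = 62393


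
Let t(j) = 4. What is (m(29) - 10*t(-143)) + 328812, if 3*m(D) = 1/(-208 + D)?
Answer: 176550563/537 ≈ 3.2877e+5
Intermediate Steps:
m(D) = 1/(3*(-208 + D))
(m(29) - 10*t(-143)) + 328812 = (1/(3*(-208 + 29)) - 10*4) + 328812 = ((⅓)/(-179) - 40) + 328812 = ((⅓)*(-1/179) - 40) + 328812 = (-1/537 - 40) + 328812 = -21481/537 + 328812 = 176550563/537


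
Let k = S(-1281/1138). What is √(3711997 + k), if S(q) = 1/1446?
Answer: √7761473920698/1446 ≈ 1926.7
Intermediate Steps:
S(q) = 1/1446
k = 1/1446 ≈ 0.00069156
√(3711997 + k) = √(3711997 + 1/1446) = √(5367547663/1446) = √7761473920698/1446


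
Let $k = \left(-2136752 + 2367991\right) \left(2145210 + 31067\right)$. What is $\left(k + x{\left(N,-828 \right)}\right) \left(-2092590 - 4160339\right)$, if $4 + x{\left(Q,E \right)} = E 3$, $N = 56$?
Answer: $-3146724707264750235$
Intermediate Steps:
$k = 503240117203$ ($k = 231239 \cdot 2176277 = 503240117203$)
$x{\left(Q,E \right)} = -4 + 3 E$ ($x{\left(Q,E \right)} = -4 + E 3 = -4 + 3 E$)
$\left(k + x{\left(N,-828 \right)}\right) \left(-2092590 - 4160339\right) = \left(503240117203 + \left(-4 + 3 \left(-828\right)\right)\right) \left(-2092590 - 4160339\right) = \left(503240117203 - 2488\right) \left(-6252929\right) = 503240114715 \left(-6252929\right) = -3146724707264750235$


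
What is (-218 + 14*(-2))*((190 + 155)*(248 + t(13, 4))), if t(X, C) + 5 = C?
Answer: -20962890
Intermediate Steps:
t(X, C) = -5 + C
(-218 + 14*(-2))*((190 + 155)*(248 + t(13, 4))) = (-218 + 14*(-2))*((190 + 155)*(248 + (-5 + 4))) = (-218 - 28)*(345*(248 - 1)) = -84870*247 = -246*85215 = -20962890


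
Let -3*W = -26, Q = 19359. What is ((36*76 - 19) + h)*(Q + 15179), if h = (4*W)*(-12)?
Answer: 79471938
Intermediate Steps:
W = 26/3 (W = -1/3*(-26) = 26/3 ≈ 8.6667)
h = -416 (h = (4*(26/3))*(-12) = (104/3)*(-12) = -416)
((36*76 - 19) + h)*(Q + 15179) = ((36*76 - 19) - 416)*(19359 + 15179) = ((2736 - 19) - 416)*34538 = (2717 - 416)*34538 = 2301*34538 = 79471938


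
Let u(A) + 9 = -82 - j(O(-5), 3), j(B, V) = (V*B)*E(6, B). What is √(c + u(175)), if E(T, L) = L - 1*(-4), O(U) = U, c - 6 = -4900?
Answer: 50*I*√2 ≈ 70.711*I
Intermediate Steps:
c = -4894 (c = 6 - 4900 = -4894)
E(T, L) = 4 + L (E(T, L) = L + 4 = 4 + L)
j(B, V) = B*V*(4 + B) (j(B, V) = (V*B)*(4 + B) = (B*V)*(4 + B) = B*V*(4 + B))
u(A) = -106 (u(A) = -9 + (-82 - (-5)*3*(4 - 5)) = -9 + (-82 - (-5)*3*(-1)) = -9 + (-82 - 1*15) = -9 + (-82 - 15) = -9 - 97 = -106)
√(c + u(175)) = √(-4894 - 106) = √(-5000) = 50*I*√2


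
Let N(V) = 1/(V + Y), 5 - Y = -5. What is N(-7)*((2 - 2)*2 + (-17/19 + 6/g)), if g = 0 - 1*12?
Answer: -53/114 ≈ -0.46491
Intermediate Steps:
Y = 10 (Y = 5 - 1*(-5) = 5 + 5 = 10)
g = -12 (g = 0 - 12 = -12)
N(V) = 1/(10 + V) (N(V) = 1/(V + 10) = 1/(10 + V))
N(-7)*((2 - 2)*2 + (-17/19 + 6/g)) = ((2 - 2)*2 + (-17/19 + 6/(-12)))/(10 - 7) = (0*2 + (-17*1/19 + 6*(-1/12)))/3 = (0 + (-17/19 - ½))/3 = (0 - 53/38)/3 = (⅓)*(-53/38) = -53/114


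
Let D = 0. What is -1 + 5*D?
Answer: -1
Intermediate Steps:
-1 + 5*D = -1 + 5*0 = -1 + 0 = -1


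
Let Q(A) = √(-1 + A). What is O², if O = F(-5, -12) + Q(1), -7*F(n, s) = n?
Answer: 25/49 ≈ 0.51020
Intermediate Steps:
F(n, s) = -n/7
O = 5/7 (O = -⅐*(-5) + √(-1 + 1) = 5/7 + √0 = 5/7 + 0 = 5/7 ≈ 0.71429)
O² = (5/7)² = 25/49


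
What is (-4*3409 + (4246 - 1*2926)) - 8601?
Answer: -20917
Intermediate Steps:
(-4*3409 + (4246 - 1*2926)) - 8601 = (-13636 + (4246 - 2926)) - 8601 = (-13636 + 1320) - 8601 = -12316 - 8601 = -20917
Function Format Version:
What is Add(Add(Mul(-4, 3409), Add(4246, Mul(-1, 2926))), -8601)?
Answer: -20917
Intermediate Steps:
Add(Add(Mul(-4, 3409), Add(4246, Mul(-1, 2926))), -8601) = Add(Add(-13636, Add(4246, -2926)), -8601) = Add(Add(-13636, 1320), -8601) = Add(-12316, -8601) = -20917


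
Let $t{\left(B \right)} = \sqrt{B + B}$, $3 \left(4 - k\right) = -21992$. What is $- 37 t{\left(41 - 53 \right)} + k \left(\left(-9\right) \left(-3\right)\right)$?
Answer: $198036 - 74 i \sqrt{6} \approx 1.9804 \cdot 10^{5} - 181.26 i$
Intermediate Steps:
$k = \frac{22004}{3}$ ($k = 4 - - \frac{21992}{3} = 4 + \frac{21992}{3} = \frac{22004}{3} \approx 7334.7$)
$t{\left(B \right)} = \sqrt{2} \sqrt{B}$ ($t{\left(B \right)} = \sqrt{2 B} = \sqrt{2} \sqrt{B}$)
$- 37 t{\left(41 - 53 \right)} + k \left(\left(-9\right) \left(-3\right)\right) = - 37 \sqrt{2} \sqrt{41 - 53} + \frac{22004 \left(\left(-9\right) \left(-3\right)\right)}{3} = - 37 \sqrt{2} \sqrt{-12} + \frac{22004}{3} \cdot 27 = - 37 \sqrt{2} \cdot 2 i \sqrt{3} + 198036 = - 37 \cdot 2 i \sqrt{6} + 198036 = - 74 i \sqrt{6} + 198036 = 198036 - 74 i \sqrt{6}$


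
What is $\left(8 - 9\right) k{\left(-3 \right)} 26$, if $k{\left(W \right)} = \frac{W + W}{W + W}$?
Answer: $-26$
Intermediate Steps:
$k{\left(W \right)} = 1$ ($k{\left(W \right)} = \frac{2 W}{2 W} = 2 W \frac{1}{2 W} = 1$)
$\left(8 - 9\right) k{\left(-3 \right)} 26 = \left(8 - 9\right) 1 \cdot 26 = \left(-1\right) 1 \cdot 26 = \left(-1\right) 26 = -26$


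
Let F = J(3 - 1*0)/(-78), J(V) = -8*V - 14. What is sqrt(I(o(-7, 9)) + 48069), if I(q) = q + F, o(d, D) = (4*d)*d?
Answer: sqrt(73411806)/39 ≈ 219.69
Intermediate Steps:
J(V) = -14 - 8*V
o(d, D) = 4*d**2
F = 19/39 (F = (-14 - 8*(3 - 1*0))/(-78) = (-14 - 8*(3 + 0))*(-1/78) = (-14 - 8*3)*(-1/78) = (-14 - 24)*(-1/78) = -38*(-1/78) = 19/39 ≈ 0.48718)
I(q) = 19/39 + q (I(q) = q + 19/39 = 19/39 + q)
sqrt(I(o(-7, 9)) + 48069) = sqrt((19/39 + 4*(-7)**2) + 48069) = sqrt((19/39 + 4*49) + 48069) = sqrt((19/39 + 196) + 48069) = sqrt(7663/39 + 48069) = sqrt(1882354/39) = sqrt(73411806)/39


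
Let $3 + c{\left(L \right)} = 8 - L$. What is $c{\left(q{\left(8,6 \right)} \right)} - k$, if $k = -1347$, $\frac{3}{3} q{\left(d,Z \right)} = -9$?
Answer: $1361$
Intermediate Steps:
$q{\left(d,Z \right)} = -9$
$c{\left(L \right)} = 5 - L$ ($c{\left(L \right)} = -3 - \left(-8 + L\right) = 5 - L$)
$c{\left(q{\left(8,6 \right)} \right)} - k = \left(5 - -9\right) - -1347 = \left(5 + 9\right) + 1347 = 14 + 1347 = 1361$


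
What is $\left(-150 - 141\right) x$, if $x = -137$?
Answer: $39867$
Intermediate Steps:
$\left(-150 - 141\right) x = \left(-150 - 141\right) \left(-137\right) = \left(-291\right) \left(-137\right) = 39867$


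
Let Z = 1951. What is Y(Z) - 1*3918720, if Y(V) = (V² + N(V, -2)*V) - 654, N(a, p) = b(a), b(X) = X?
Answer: 3693428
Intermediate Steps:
N(a, p) = a
Y(V) = -654 + 2*V² (Y(V) = (V² + V*V) - 654 = (V² + V²) - 654 = 2*V² - 654 = -654 + 2*V²)
Y(Z) - 1*3918720 = (-654 + 2*1951²) - 1*3918720 = (-654 + 2*3806401) - 3918720 = (-654 + 7612802) - 3918720 = 7612148 - 3918720 = 3693428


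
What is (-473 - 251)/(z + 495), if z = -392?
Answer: -724/103 ≈ -7.0291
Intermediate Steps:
(-473 - 251)/(z + 495) = (-473 - 251)/(-392 + 495) = -724/103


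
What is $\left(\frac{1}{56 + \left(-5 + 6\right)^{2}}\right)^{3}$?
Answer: $\frac{1}{185193} \approx 5.3998 \cdot 10^{-6}$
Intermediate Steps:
$\left(\frac{1}{56 + \left(-5 + 6\right)^{2}}\right)^{3} = \left(\frac{1}{56 + 1^{2}}\right)^{3} = \left(\frac{1}{56 + 1}\right)^{3} = \left(\frac{1}{57}\right)^{3} = \frac{1}{185193}$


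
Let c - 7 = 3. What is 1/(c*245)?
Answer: 1/2450 ≈ 0.00040816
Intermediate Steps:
c = 10 (c = 7 + 3 = 10)
1/(c*245) = 1/(10*245) = 1/2450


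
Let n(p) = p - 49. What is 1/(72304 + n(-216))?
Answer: 1/72039 ≈ 1.3881e-5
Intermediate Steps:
n(p) = -49 + p
1/(72304 + n(-216)) = 1/(72304 + (-49 - 216)) = 1/(72304 - 265) = 1/72039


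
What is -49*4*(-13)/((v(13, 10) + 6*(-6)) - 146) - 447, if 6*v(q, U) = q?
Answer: -38277/83 ≈ -461.17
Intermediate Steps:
v(q, U) = q/6
-49*4*(-13)/((v(13, 10) + 6*(-6)) - 146) - 447 = -49*4*(-13)/(((1/6)*13 + 6*(-6)) - 146) - 447 = -(-2548)/((13/6 - 36) - 146) - 447 = -(-2548)/(-203/6 - 146) - 447 = -(-2548)/(-1079/6) - 447 = -(-2548)*(-6)/1079 - 447 = -49*24/83 - 447 = -1176/83 - 447 = -38277/83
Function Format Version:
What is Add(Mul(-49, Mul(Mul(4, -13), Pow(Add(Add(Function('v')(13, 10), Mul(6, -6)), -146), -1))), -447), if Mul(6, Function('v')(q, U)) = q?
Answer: Rational(-38277, 83) ≈ -461.17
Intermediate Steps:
Function('v')(q, U) = Mul(Rational(1, 6), q)
Add(Mul(-49, Mul(Mul(4, -13), Pow(Add(Add(Function('v')(13, 10), Mul(6, -6)), -146), -1))), -447) = Add(Mul(-49, Mul(Mul(4, -13), Pow(Add(Add(Mul(Rational(1, 6), 13), Mul(6, -6)), -146), -1))), -447) = Add(Mul(-49, Mul(-52, Pow(Add(Add(Rational(13, 6), -36), -146), -1))), -447) = Add(Mul(-49, Mul(-52, Pow(Add(Rational(-203, 6), -146), -1))), -447) = Add(Mul(-49, Mul(-52, Pow(Rational(-1079, 6), -1))), -447) = Add(Mul(-49, Mul(-52, Rational(-6, 1079))), -447) = Add(Mul(-49, Rational(24, 83)), -447) = Add(Rational(-1176, 83), -447) = Rational(-38277, 83)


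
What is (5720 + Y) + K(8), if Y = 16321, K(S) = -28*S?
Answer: 21817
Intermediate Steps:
(5720 + Y) + K(8) = (5720 + 16321) - 28*8 = 22041 - 224 = 21817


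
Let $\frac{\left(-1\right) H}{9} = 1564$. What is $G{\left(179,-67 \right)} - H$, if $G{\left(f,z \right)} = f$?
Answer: $14255$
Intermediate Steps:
$H = -14076$ ($H = \left(-9\right) 1564 = -14076$)
$G{\left(179,-67 \right)} - H = 179 - -14076 = 179 + 14076 = 14255$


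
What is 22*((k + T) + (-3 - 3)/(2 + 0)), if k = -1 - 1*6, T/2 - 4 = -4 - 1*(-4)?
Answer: -44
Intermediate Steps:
T = 8 (T = 8 + 2*(-4 - 1*(-4)) = 8 + 2*(-4 + 4) = 8 + 2*0 = 8 + 0 = 8)
k = -7 (k = -1 - 6 = -7)
22*((k + T) + (-3 - 3)/(2 + 0)) = 22*((-7 + 8) + (-3 - 3)/(2 + 0)) = 22*(1 - 6/2) = 22*(1 - 6*1/2) = 22*(1 - 3) = 22*(-2) = -44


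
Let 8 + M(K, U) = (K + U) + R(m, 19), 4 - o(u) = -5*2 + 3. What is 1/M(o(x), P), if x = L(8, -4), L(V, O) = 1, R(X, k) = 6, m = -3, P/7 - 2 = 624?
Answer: 1/4391 ≈ 0.00022774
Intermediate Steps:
P = 4382 (P = 14 + 7*624 = 14 + 4368 = 4382)
x = 1
o(u) = 11 (o(u) = 4 - (-5*2 + 3) = 4 - (-10 + 3) = 4 - 1*(-7) = 4 + 7 = 11)
M(K, U) = -2 + K + U (M(K, U) = -8 + ((K + U) + 6) = -8 + (6 + K + U) = -2 + K + U)
1/M(o(x), P) = 1/(-2 + 11 + 4382) = 1/4391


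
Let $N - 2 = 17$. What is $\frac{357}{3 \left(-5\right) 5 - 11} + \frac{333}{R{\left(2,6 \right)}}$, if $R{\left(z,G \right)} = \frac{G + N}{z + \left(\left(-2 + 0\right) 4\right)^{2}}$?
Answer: $\frac{1881183}{2150} \approx 874.97$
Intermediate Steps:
$N = 19$ ($N = 2 + 17 = 19$)
$R{\left(z,G \right)} = \frac{19 + G}{64 + z}$ ($R{\left(z,G \right)} = \frac{G + 19}{z + \left(\left(-2 + 0\right) 4\right)^{2}} = \frac{19 + G}{z + \left(\left(-2\right) 4\right)^{2}} = \frac{19 + G}{z + \left(-8\right)^{2}} = \frac{19 + G}{z + 64} = \frac{19 + G}{64 + z}$)
$\frac{357}{3 \left(-5\right) 5 - 11} + \frac{333}{R{\left(2,6 \right)}} = \frac{357}{3 \left(-5\right) 5 - 11} + \frac{333}{\frac{1}{64 + 2} \left(19 + 6\right)} = \frac{357}{\left(-15\right) 5 - 11} + \frac{333}{\frac{1}{66} \cdot 25} = \frac{357}{-75 - 11} + \frac{333}{\frac{1}{66} \cdot 25} = \frac{357}{-86} + \frac{333}{\frac{25}{66}} = 357 \left(- \frac{1}{86}\right) + 333 \cdot \frac{66}{25} = - \frac{357}{86} + \frac{21978}{25} = \frac{1881183}{2150}$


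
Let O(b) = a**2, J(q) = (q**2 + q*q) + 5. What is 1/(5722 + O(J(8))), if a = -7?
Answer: 1/5771 ≈ 0.00017328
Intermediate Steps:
J(q) = 5 + 2*q**2 (J(q) = (q**2 + q**2) + 5 = 2*q**2 + 5 = 5 + 2*q**2)
O(b) = 49 (O(b) = (-7)**2 = 49)
1/(5722 + O(J(8))) = 1/(5722 + 49) = 1/5771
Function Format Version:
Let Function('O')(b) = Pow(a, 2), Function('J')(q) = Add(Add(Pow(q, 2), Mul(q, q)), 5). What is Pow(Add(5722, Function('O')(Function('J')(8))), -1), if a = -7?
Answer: Rational(1, 5771) ≈ 0.00017328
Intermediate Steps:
Function('J')(q) = Add(5, Mul(2, Pow(q, 2))) (Function('J')(q) = Add(Add(Pow(q, 2), Pow(q, 2)), 5) = Add(Mul(2, Pow(q, 2)), 5) = Add(5, Mul(2, Pow(q, 2))))
Function('O')(b) = 49 (Function('O')(b) = Pow(-7, 2) = 49)
Pow(Add(5722, Function('O')(Function('J')(8))), -1) = Pow(Add(5722, 49), -1) = Pow(5771, -1) = Rational(1, 5771)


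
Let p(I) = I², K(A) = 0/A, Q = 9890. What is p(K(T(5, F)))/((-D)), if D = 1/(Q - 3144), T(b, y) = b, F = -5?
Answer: 0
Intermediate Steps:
K(A) = 0
D = 1/6746 (D = 1/(9890 - 3144) = 1/6746 ≈ 0.00014824)
p(K(T(5, F)))/((-D)) = 0²/((-1*1/6746)) = 0/(-1/6746) = 0*(-6746) = 0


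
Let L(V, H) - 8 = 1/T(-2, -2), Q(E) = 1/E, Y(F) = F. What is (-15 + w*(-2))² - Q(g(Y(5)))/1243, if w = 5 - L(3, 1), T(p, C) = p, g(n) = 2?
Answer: 248599/2486 ≈ 100.00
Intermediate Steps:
Q(E) = 1/E
L(V, H) = 15/2 (L(V, H) = 8 + 1/(-2) = 8 - ½ = 15/2)
w = -5/2 (w = 5 - 1*15/2 = 5 - 15/2 = -5/2 ≈ -2.5000)
(-15 + w*(-2))² - Q(g(Y(5)))/1243 = (-15 - 5/2*(-2))² - 1/(2*1243) = (-15 + 5)² - 1/(2*1243) = (-10)² - 1*1/2486 = 100 - 1/2486 = 248599/2486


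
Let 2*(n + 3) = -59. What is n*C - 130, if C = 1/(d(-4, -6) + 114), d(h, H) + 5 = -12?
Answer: -25285/194 ≈ -130.33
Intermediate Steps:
n = -65/2 (n = -3 + (½)*(-59) = -3 - 59/2 = -65/2 ≈ -32.500)
d(h, H) = -17 (d(h, H) = -5 - 12 = -17)
C = 1/97 (C = 1/(-17 + 114) = 1/97 ≈ 0.010309)
n*C - 130 = -65/2*1/97 - 130 = -65/194 - 130 = -25285/194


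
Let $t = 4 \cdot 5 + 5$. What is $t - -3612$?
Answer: $3637$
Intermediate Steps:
$t = 25$ ($t = 20 + 5 = 25$)
$t - -3612 = 25 - -3612 = 25 + 3612 = 3637$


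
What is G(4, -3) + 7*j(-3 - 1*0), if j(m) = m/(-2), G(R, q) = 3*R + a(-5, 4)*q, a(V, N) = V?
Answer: 75/2 ≈ 37.500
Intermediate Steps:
G(R, q) = -5*q + 3*R (G(R, q) = 3*R - 5*q = -5*q + 3*R)
j(m) = -m/2 (j(m) = m*(-½) = -m/2)
G(4, -3) + 7*j(-3 - 1*0) = (-5*(-3) + 3*4) + 7*(-(-3 - 1*0)/2) = (15 + 12) + 7*(-(-3 + 0)/2) = 27 + 7*(-½*(-3)) = 27 + 7*(3/2) = 27 + 21/2 = 75/2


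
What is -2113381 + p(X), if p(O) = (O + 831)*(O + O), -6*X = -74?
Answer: -18833209/9 ≈ -2.0926e+6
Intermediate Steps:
X = 37/3 (X = -⅙*(-74) = 37/3 ≈ 12.333)
p(O) = 2*O*(831 + O) (p(O) = (831 + O)*(2*O) = 2*O*(831 + O))
-2113381 + p(X) = -2113381 + 2*(37/3)*(831 + 37/3) = -2113381 + 2*(37/3)*(2530/3) = -2113381 + 187220/9 = -18833209/9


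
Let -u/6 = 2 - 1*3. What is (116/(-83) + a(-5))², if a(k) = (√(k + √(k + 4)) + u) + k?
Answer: (-33 + 83*√(-5 + I))²/6889 ≈ -5.0189 - 0.78686*I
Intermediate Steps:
u = 6 (u = -6*(2 - 1*3) = -6*(2 - 3) = -6*(-1) = 6)
a(k) = 6 + k + √(k + √(4 + k)) (a(k) = (√(k + √(k + 4)) + 6) + k = (√(k + √(4 + k)) + 6) + k = (6 + √(k + √(4 + k))) + k = 6 + k + √(k + √(4 + k)))
(116/(-83) + a(-5))² = (116/(-83) + (6 - 5 + √(-5 + √(4 - 5))))² = (116*(-1/83) + (6 - 5 + √(-5 + √(-1))))² = (-116/83 + (6 - 5 + √(-5 + I)))² = (-116/83 + (1 + √(-5 + I)))² = (-33/83 + √(-5 + I))²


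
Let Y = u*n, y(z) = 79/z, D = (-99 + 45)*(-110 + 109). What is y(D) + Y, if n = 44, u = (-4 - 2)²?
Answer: 85615/54 ≈ 1585.5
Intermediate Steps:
D = 54 (D = -54*(-1) = 54)
u = 36 (u = (-6)² = 36)
Y = 1584 (Y = 36*44 = 1584)
y(D) + Y = 79/54 + 1584 = 85615/54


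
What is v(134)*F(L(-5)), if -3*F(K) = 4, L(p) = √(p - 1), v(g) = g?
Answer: -536/3 ≈ -178.67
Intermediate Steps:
L(p) = √(-1 + p)
F(K) = -4/3 (F(K) = -⅓*4 = -4/3)
v(134)*F(L(-5)) = 134*(-4/3) = -536/3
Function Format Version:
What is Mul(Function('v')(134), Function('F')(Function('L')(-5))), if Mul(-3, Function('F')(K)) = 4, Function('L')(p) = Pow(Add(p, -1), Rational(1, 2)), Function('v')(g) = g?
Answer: Rational(-536, 3) ≈ -178.67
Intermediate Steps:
Function('L')(p) = Pow(Add(-1, p), Rational(1, 2))
Function('F')(K) = Rational(-4, 3) (Function('F')(K) = Mul(Rational(-1, 3), 4) = Rational(-4, 3))
Mul(Function('v')(134), Function('F')(Function('L')(-5))) = Mul(134, Rational(-4, 3)) = Rational(-536, 3)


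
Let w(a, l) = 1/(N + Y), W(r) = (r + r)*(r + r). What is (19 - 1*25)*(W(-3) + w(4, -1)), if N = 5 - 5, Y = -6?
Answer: -215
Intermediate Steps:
W(r) = 4*r**2 (W(r) = (2*r)*(2*r) = 4*r**2)
N = 0
w(a, l) = -1/6 (w(a, l) = 1/(0 - 6) = 1/(-6) = -1/6)
(19 - 1*25)*(W(-3) + w(4, -1)) = (19 - 1*25)*(4*(-3)**2 - 1/6) = (19 - 25)*(4*9 - 1/6) = -6*(36 - 1/6) = -6*215/6 = -215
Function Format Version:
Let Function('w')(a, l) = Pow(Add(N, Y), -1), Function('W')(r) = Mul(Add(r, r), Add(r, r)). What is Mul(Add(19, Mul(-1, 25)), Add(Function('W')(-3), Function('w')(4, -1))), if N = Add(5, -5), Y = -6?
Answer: -215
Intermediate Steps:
Function('W')(r) = Mul(4, Pow(r, 2)) (Function('W')(r) = Mul(Mul(2, r), Mul(2, r)) = Mul(4, Pow(r, 2)))
N = 0
Function('w')(a, l) = Rational(-1, 6) (Function('w')(a, l) = Pow(Add(0, -6), -1) = Pow(-6, -1) = Rational(-1, 6))
Mul(Add(19, Mul(-1, 25)), Add(Function('W')(-3), Function('w')(4, -1))) = Mul(Add(19, Mul(-1, 25)), Add(Mul(4, Pow(-3, 2)), Rational(-1, 6))) = Mul(Add(19, -25), Add(Mul(4, 9), Rational(-1, 6))) = Mul(-6, Add(36, Rational(-1, 6))) = Mul(-6, Rational(215, 6)) = -215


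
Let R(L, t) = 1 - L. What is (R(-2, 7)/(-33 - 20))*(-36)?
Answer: 108/53 ≈ 2.0377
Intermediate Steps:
(R(-2, 7)/(-33 - 20))*(-36) = ((1 - 1*(-2))/(-33 - 20))*(-36) = ((1 + 2)/(-53))*(-36) = (3*(-1/53))*(-36) = -3/53*(-36) = 108/53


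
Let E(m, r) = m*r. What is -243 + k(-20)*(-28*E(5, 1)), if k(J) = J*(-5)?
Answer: -14243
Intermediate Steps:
k(J) = -5*J
-243 + k(-20)*(-28*E(5, 1)) = -243 + (-5*(-20))*(-140) = -243 + 100*(-28*5) = -243 + 100*(-140) = -243 - 14000 = -14243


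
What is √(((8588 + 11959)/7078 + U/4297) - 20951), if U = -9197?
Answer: I*√19379419880811652318/30414166 ≈ 144.74*I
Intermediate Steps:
√(((8588 + 11959)/7078 + U/4297) - 20951) = √(((8588 + 11959)/7078 - 9197/4297) - 20951) = √((20547*(1/7078) - 9197*1/4297) - 20951) = √((20547/7078 - 9197/4297) - 20951) = √(23194093/30414166 - 20951) = √(-637183997773/30414166) = I*√19379419880811652318/30414166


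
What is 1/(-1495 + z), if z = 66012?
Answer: 1/64517 ≈ 1.5500e-5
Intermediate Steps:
1/(-1495 + z) = 1/(-1495 + 66012) = 1/64517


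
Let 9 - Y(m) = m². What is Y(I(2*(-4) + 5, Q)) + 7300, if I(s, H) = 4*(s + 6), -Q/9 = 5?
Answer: 7165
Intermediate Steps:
Q = -45 (Q = -9*5 = -45)
I(s, H) = 24 + 4*s (I(s, H) = 4*(6 + s) = 24 + 4*s)
Y(m) = 9 - m²
Y(I(2*(-4) + 5, Q)) + 7300 = (9 - (24 + 4*(2*(-4) + 5))²) + 7300 = (9 - (24 + 4*(-8 + 5))²) + 7300 = (9 - (24 + 4*(-3))²) + 7300 = (9 - (24 - 12)²) + 7300 = (9 - 1*12²) + 7300 = (9 - 1*144) + 7300 = (9 - 144) + 7300 = -135 + 7300 = 7165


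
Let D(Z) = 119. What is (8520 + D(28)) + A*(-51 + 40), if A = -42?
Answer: 9101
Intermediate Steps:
(8520 + D(28)) + A*(-51 + 40) = (8520 + 119) - 42*(-51 + 40) = 8639 - 42*(-11) = 8639 + 462 = 9101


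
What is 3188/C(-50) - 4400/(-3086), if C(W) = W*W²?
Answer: 67520229/48218750 ≈ 1.4003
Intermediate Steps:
C(W) = W³
3188/C(-50) - 4400/(-3086) = 3188/((-50)³) - 4400/(-3086) = 3188/(-125000) - 4400*(-1/3086) = 3188*(-1/125000) + 2200/1543 = -797/31250 + 2200/1543 = 67520229/48218750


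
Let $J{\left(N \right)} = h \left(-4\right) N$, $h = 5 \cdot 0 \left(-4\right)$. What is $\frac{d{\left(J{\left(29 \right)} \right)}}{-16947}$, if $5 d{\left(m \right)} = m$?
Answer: $0$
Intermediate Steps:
$h = 0$ ($h = 0 \left(-4\right) = 0$)
$J{\left(N \right)} = 0$ ($J{\left(N \right)} = 0 \left(-4\right) N = 0 N = 0$)
$d{\left(m \right)} = \frac{m}{5}$
$\frac{d{\left(J{\left(29 \right)} \right)}}{-16947} = \frac{\frac{1}{5} \cdot 0}{-16947} = 0 \left(- \frac{1}{16947}\right) = 0$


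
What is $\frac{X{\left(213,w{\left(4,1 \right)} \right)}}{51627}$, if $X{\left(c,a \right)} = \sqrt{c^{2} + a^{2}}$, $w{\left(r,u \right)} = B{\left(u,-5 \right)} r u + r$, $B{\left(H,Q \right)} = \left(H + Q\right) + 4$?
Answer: $\frac{\sqrt{45385}}{51627} \approx 0.0041265$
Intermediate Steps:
$B{\left(H,Q \right)} = 4 + H + Q$
$w{\left(r,u \right)} = r + r u \left(-1 + u\right)$ ($w{\left(r,u \right)} = \left(4 + u - 5\right) r u + r = \left(-1 + u\right) r u + r = r \left(-1 + u\right) u + r = r u \left(-1 + u\right) + r = r + r u \left(-1 + u\right)$)
$X{\left(c,a \right)} = \sqrt{a^{2} + c^{2}}$
$\frac{X{\left(213,w{\left(4,1 \right)} \right)}}{51627} = \frac{\sqrt{\left(4 \left(1 + 1 \left(-1 + 1\right)\right)\right)^{2} + 213^{2}}}{51627} = \sqrt{\left(4 \left(1 + 1 \cdot 0\right)\right)^{2} + 45369} \cdot \frac{1}{51627} = \sqrt{\left(4 \left(1 + 0\right)\right)^{2} + 45369} \cdot \frac{1}{51627} = \sqrt{\left(4 \cdot 1\right)^{2} + 45369} \cdot \frac{1}{51627} = \sqrt{4^{2} + 45369} \cdot \frac{1}{51627} = \sqrt{16 + 45369} \cdot \frac{1}{51627} = \sqrt{45385} \cdot \frac{1}{51627} = \frac{\sqrt{45385}}{51627}$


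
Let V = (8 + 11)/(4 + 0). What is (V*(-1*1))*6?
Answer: -57/2 ≈ -28.500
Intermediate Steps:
V = 19/4 ≈ 4.7500
(V*(-1*1))*6 = (19*(-1*1)/4)*6 = ((19/4)*(-1))*6 = -19/4*6 = -57/2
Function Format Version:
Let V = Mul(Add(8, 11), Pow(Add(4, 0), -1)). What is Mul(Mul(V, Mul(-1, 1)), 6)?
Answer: Rational(-57, 2) ≈ -28.500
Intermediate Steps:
V = Rational(19, 4) (V = Mul(19, Pow(4, -1)) = Mul(19, Rational(1, 4)) = Rational(19, 4) ≈ 4.7500)
Mul(Mul(V, Mul(-1, 1)), 6) = Mul(Mul(Rational(19, 4), Mul(-1, 1)), 6) = Mul(Mul(Rational(19, 4), -1), 6) = Mul(Rational(-19, 4), 6) = Rational(-57, 2)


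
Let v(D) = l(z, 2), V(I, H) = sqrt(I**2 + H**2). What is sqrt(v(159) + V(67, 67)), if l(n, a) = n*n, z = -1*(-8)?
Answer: sqrt(64 + 67*sqrt(2)) ≈ 12.600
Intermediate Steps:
z = 8
l(n, a) = n**2
V(I, H) = sqrt(H**2 + I**2)
v(D) = 64 (v(D) = 8**2 = 64)
sqrt(v(159) + V(67, 67)) = sqrt(64 + sqrt(67**2 + 67**2)) = sqrt(64 + sqrt(4489 + 4489)) = sqrt(64 + sqrt(8978)) = sqrt(64 + 67*sqrt(2))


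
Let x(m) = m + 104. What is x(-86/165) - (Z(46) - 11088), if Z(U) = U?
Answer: 1839004/165 ≈ 11145.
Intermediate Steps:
x(m) = 104 + m
x(-86/165) - (Z(46) - 11088) = (104 - 86/165) - (46 - 11088) = (104 - 86*1/165) - 1*(-11042) = (104 - 86/165) + 11042 = 17074/165 + 11042 = 1839004/165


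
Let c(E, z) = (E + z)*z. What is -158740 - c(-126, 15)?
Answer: -157075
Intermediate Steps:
c(E, z) = z*(E + z)
-158740 - c(-126, 15) = -158740 - 15*(-126 + 15) = -158740 - 15*(-111) = -158740 - 1*(-1665) = -158740 + 1665 = -157075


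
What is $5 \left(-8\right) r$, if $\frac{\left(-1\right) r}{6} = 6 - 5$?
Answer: $240$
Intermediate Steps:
$r = -6$ ($r = - 6 \left(6 - 5\right) = \left(-6\right) 1 = -6$)
$5 \left(-8\right) r = 5 \left(-8\right) \left(-6\right) = \left(-40\right) \left(-6\right) = 240$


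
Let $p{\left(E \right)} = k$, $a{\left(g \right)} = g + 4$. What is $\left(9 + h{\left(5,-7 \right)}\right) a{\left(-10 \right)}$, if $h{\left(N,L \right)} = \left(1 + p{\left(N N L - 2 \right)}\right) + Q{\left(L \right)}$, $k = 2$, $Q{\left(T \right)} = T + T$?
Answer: $12$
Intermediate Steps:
$Q{\left(T \right)} = 2 T$
$a{\left(g \right)} = 4 + g$
$p{\left(E \right)} = 2$
$h{\left(N,L \right)} = 3 + 2 L$ ($h{\left(N,L \right)} = \left(1 + 2\right) + 2 L = 3 + 2 L$)
$\left(9 + h{\left(5,-7 \right)}\right) a{\left(-10 \right)} = \left(9 + \left(3 + 2 \left(-7\right)\right)\right) \left(4 - 10\right) = \left(9 + \left(3 - 14\right)\right) \left(-6\right) = \left(9 - 11\right) \left(-6\right) = \left(-2\right) \left(-6\right) = 12$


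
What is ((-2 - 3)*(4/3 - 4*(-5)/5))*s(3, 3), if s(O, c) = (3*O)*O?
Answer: -720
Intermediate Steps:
s(O, c) = 3*O²
((-2 - 3)*(4/3 - 4*(-5)/5))*s(3, 3) = ((-2 - 3)*(4/3 - 4*(-5)/5))*(3*3²) = (-5*(4*(⅓) + 20*(⅕)))*(3*9) = -5*(4/3 + 4)*27 = -5*16/3*27 = -80/3*27 = -720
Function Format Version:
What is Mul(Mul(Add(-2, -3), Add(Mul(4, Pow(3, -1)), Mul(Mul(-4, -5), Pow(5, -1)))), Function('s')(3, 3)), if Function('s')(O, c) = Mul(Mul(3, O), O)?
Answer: -720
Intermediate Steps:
Function('s')(O, c) = Mul(3, Pow(O, 2))
Mul(Mul(Add(-2, -3), Add(Mul(4, Pow(3, -1)), Mul(Mul(-4, -5), Pow(5, -1)))), Function('s')(3, 3)) = Mul(Mul(Add(-2, -3), Add(Mul(4, Pow(3, -1)), Mul(Mul(-4, -5), Pow(5, -1)))), Mul(3, Pow(3, 2))) = Mul(Mul(-5, Add(Mul(4, Rational(1, 3)), Mul(20, Rational(1, 5)))), Mul(3, 9)) = Mul(Mul(-5, Add(Rational(4, 3), 4)), 27) = Mul(Mul(-5, Rational(16, 3)), 27) = Mul(Rational(-80, 3), 27) = -720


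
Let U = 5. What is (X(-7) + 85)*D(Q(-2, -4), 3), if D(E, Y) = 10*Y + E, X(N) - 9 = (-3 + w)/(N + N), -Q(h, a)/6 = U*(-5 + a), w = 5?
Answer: 197100/7 ≈ 28157.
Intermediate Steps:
Q(h, a) = 150 - 30*a (Q(h, a) = -30*(-5 + a) = -6*(-25 + 5*a) = 150 - 30*a)
X(N) = 9 + 1/N (X(N) = 9 + (-3 + 5)/(N + N) = 9 + 2/((2*N)) = 9 + 2*(1/(2*N)) = 9 + 1/N)
D(E, Y) = E + 10*Y
(X(-7) + 85)*D(Q(-2, -4), 3) = ((9 + 1/(-7)) + 85)*((150 - 30*(-4)) + 10*3) = ((9 - ⅐) + 85)*((150 + 120) + 30) = (62/7 + 85)*(270 + 30) = (657/7)*300 = 197100/7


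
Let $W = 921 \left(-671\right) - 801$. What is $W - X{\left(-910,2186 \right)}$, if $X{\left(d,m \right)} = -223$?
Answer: $-618569$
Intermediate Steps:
$W = -618792$ ($W = -617991 - 801 = -618792$)
$W - X{\left(-910,2186 \right)} = -618792 - -223 = -618792 + 223 = -618569$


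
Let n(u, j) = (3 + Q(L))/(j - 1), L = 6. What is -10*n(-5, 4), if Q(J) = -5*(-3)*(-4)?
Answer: 190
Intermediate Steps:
Q(J) = -60 (Q(J) = 15*(-4) = -60)
n(u, j) = -57/(-1 + j) (n(u, j) = (3 - 60)/(j - 1) = -57/(-1 + j))
-10*n(-5, 4) = -(-570)/(-1 + 4) = -(-570)/3 = -10*(-19) = 190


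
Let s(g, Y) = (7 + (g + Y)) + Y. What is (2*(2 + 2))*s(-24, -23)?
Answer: -504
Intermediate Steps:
s(g, Y) = 7 + g + 2*Y (s(g, Y) = (7 + (Y + g)) + Y = (7 + Y + g) + Y = 7 + g + 2*Y)
(2*(2 + 2))*s(-24, -23) = (2*(2 + 2))*(7 - 24 + 2*(-23)) = (2*4)*(7 - 24 - 46) = 8*(-63) = -504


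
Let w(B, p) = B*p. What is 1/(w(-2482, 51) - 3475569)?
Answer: -1/3602151 ≈ -2.7761e-7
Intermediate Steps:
1/(w(-2482, 51) - 3475569) = 1/(-2482*51 - 3475569) = 1/(-126582 - 3475569) = 1/(-3602151) = -1/3602151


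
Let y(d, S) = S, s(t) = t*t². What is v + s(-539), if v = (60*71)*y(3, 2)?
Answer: -156582299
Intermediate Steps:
s(t) = t³
v = 8520 (v = (60*71)*2 = 4260*2 = 8520)
v + s(-539) = 8520 + (-539)³ = 8520 - 156590819 = -156582299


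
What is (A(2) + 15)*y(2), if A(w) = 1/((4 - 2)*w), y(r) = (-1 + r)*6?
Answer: 183/2 ≈ 91.500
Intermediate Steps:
y(r) = -6 + 6*r
A(w) = 1/(2*w)
(A(2) + 15)*y(2) = ((1/2)/2 + 15)*(-6 + 6*2) = ((1/2)*(1/2) + 15)*(-6 + 12) = (1/4 + 15)*6 = (61/4)*6 = 183/2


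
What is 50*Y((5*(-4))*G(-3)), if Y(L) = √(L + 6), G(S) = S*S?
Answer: 50*I*√174 ≈ 659.54*I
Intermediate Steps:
G(S) = S²
Y(L) = √(6 + L)
50*Y((5*(-4))*G(-3)) = 50*√(6 + (5*(-4))*(-3)²) = 50*√(6 - 20*9) = 50*√(6 - 180) = 50*√(-174) = 50*(I*√174) = 50*I*√174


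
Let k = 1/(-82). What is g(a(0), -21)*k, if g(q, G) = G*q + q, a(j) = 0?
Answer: 0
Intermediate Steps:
g(q, G) = q + G*q
k = -1/82 ≈ -0.012195
g(a(0), -21)*k = (0*(1 - 21))*(-1/82) = (0*(-20))*(-1/82) = 0*(-1/82) = 0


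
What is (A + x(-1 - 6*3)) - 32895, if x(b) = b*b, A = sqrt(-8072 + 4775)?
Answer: -32534 + I*sqrt(3297) ≈ -32534.0 + 57.419*I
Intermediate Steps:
A = I*sqrt(3297) (A = sqrt(-3297) = I*sqrt(3297) ≈ 57.419*I)
x(b) = b**2
(A + x(-1 - 6*3)) - 32895 = (I*sqrt(3297) + (-1 - 6*3)**2) - 32895 = (I*sqrt(3297) + (-1 - 18)**2) - 32895 = (I*sqrt(3297) + (-19)**2) - 32895 = (I*sqrt(3297) + 361) - 32895 = (361 + I*sqrt(3297)) - 32895 = -32534 + I*sqrt(3297)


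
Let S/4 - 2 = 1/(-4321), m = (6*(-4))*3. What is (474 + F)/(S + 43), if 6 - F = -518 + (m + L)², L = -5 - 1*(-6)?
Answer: -17469803/220367 ≈ -79.276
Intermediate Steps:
m = -72 (m = -24*3 = -72)
L = 1 (L = -5 + 6 = 1)
S = 34564/4321 (S = 8 + 4/(-4321) = 8 + 4*(-1/4321) = 8 - 4/4321 = 34564/4321 ≈ 7.9991)
F = -4517 (F = 6 - (-518 + (-72 + 1)²) = 6 - (-518 + (-71)²) = 6 - (-518 + 5041) = 6 - 1*4523 = 6 - 4523 = -4517)
(474 + F)/(S + 43) = (474 - 4517)/(34564/4321 + 43) = -4043/220367/4321 = -4043*4321/220367 = -17469803/220367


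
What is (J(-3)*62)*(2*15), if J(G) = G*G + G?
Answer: 11160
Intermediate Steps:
J(G) = G + G² (J(G) = G² + G = G + G²)
(J(-3)*62)*(2*15) = (-3*(1 - 3)*62)*(2*15) = (-3*(-2)*62)*30 = (6*62)*30 = 372*30 = 11160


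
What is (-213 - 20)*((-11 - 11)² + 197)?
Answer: -158673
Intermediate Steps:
(-213 - 20)*((-11 - 11)² + 197) = -233*((-22)² + 197) = -233*(484 + 197) = -233*681 = -158673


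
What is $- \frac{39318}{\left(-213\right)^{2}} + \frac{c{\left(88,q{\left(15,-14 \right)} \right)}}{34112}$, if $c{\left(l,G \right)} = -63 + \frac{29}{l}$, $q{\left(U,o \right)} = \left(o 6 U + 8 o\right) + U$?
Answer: $- \frac{39425728081}{45397068288} \approx -0.86846$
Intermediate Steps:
$q{\left(U,o \right)} = U + 8 o + 6 U o$ ($q{\left(U,o \right)} = \left(6 o U + 8 o\right) + U = \left(6 U o + 8 o\right) + U = \left(8 o + 6 U o\right) + U = U + 8 o + 6 U o$)
$- \frac{39318}{\left(-213\right)^{2}} + \frac{c{\left(88,q{\left(15,-14 \right)} \right)}}{34112} = - \frac{39318}{\left(-213\right)^{2}} + \frac{-63 + \frac{29}{88}}{34112} = - \frac{39318}{45369} + \left(-63 + 29 \cdot \frac{1}{88}\right) \frac{1}{34112} = \left(-39318\right) \frac{1}{45369} + \left(-63 + \frac{29}{88}\right) \frac{1}{34112} = - \frac{13106}{15123} - \frac{5515}{3001856} = - \frac{39425728081}{45397068288}$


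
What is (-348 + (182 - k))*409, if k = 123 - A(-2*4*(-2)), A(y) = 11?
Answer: -113702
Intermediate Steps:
k = 112 (k = 123 - 1*11 = 123 - 11 = 112)
(-348 + (182 - k))*409 = (-348 + (182 - 1*112))*409 = (-348 + (182 - 112))*409 = (-348 + 70)*409 = -278*409 = -113702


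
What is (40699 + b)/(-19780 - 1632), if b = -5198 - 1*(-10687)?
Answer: -11547/5353 ≈ -2.1571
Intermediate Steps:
b = 5489 (b = -5198 + 10687 = 5489)
(40699 + b)/(-19780 - 1632) = (40699 + 5489)/(-19780 - 1632) = 46188/(-21412) = 46188*(-1/21412) = -11547/5353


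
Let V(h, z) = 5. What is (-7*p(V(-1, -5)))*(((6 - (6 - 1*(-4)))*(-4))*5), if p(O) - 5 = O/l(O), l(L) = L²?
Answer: -2912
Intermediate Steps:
p(O) = 5 + 1/O (p(O) = 5 + O/(O²) = 5 + O/O² = 5 + 1/O)
(-7*p(V(-1, -5)))*(((6 - (6 - 1*(-4)))*(-4))*5) = (-7*(5 + 1/5))*(((6 - (6 - 1*(-4)))*(-4))*5) = (-7*(5 + ⅕))*(((6 - (6 + 4))*(-4))*5) = (-7*26/5)*(((6 - 1*10)*(-4))*5) = -182*(6 - 10)*(-4)*5/5 = -182*(-4*(-4))*5/5 = -2912*5/5 = -182/5*80 = -2912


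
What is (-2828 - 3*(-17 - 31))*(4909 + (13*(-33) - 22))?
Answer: -11965272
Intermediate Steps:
(-2828 - 3*(-17 - 31))*(4909 + (13*(-33) - 22)) = (-2828 - 3*(-48))*(4909 + (-429 - 22)) = (-2828 + 144)*(4909 - 451) = -2684*4458 = -11965272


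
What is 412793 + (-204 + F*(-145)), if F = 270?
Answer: 373439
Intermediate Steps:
412793 + (-204 + F*(-145)) = 412793 + (-204 + 270*(-145)) = 412793 + (-204 - 39150) = 412793 - 39354 = 373439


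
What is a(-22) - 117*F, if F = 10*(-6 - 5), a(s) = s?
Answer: 12848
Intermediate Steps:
F = -110 (F = 10*(-11) = -110)
a(-22) - 117*F = -22 - 117*(-110) = -22 + 12870 = 12848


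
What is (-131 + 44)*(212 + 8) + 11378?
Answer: -7762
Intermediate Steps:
(-131 + 44)*(212 + 8) + 11378 = -87*220 + 11378 = -19140 + 11378 = -7762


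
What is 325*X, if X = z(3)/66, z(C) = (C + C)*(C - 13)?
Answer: -3250/11 ≈ -295.45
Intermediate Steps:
z(C) = 2*C*(-13 + C) (z(C) = (2*C)*(-13 + C) = 2*C*(-13 + C))
X = -10/11 (X = (2*3*(-13 + 3))/66 = (2*3*(-10))*(1/66) = -60*1/66 = -10/11 ≈ -0.90909)
325*X = 325*(-10/11) = -3250/11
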